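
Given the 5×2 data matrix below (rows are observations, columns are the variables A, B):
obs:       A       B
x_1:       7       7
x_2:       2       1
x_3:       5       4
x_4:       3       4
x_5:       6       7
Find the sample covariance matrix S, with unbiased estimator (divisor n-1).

Step 1 — column means:
  mean(A) = (7 + 2 + 5 + 3 + 6) / 5 = 23/5 = 4.6
  mean(B) = (7 + 1 + 4 + 4 + 7) / 5 = 23/5 = 4.6

Step 2 — sample covariance S[i,j] = (1/(n-1)) · Σ_k (x_{k,i} - mean_i) · (x_{k,j} - mean_j), with n-1 = 4.
  S[A,A] = ((2.4)·(2.4) + (-2.6)·(-2.6) + (0.4)·(0.4) + (-1.6)·(-1.6) + (1.4)·(1.4)) / 4 = 17.2/4 = 4.3
  S[A,B] = ((2.4)·(2.4) + (-2.6)·(-3.6) + (0.4)·(-0.6) + (-1.6)·(-0.6) + (1.4)·(2.4)) / 4 = 19.2/4 = 4.8
  S[B,B] = ((2.4)·(2.4) + (-3.6)·(-3.6) + (-0.6)·(-0.6) + (-0.6)·(-0.6) + (2.4)·(2.4)) / 4 = 25.2/4 = 6.3

S is symmetric (S[j,i] = S[i,j]). Assembling:

S = [[4.3, 4.8],
 [4.8, 6.3]]


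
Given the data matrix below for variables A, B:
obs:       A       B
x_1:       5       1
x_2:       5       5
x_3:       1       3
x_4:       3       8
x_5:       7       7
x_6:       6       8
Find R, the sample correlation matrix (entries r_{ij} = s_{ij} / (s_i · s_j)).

Step 1 — column means:
  mean(A) = (5 + 5 + 1 + 3 + 7 + 6) / 6 = 27/6 = 4.5
  mean(B) = (1 + 5 + 3 + 8 + 7 + 8) / 6 = 32/6 = 5.3333

Step 2 — sample variances and covariances s[i,j] = (1/(n-1)) · Σ_k (x_{k,i} - mean_i) · (x_{k,j} - mean_j), with n-1 = 5:
  s[A,A] = ((0.5)·(0.5) + (0.5)·(0.5) + (-3.5)·(-3.5) + (-1.5)·(-1.5) + (2.5)·(2.5) + (1.5)·(1.5)) / 5 = 23.5/5 = 4.7
  s[A,B] = ((0.5)·(-4.3333) + (0.5)·(-0.3333) + (-3.5)·(-2.3333) + (-1.5)·(2.6667) + (2.5)·(1.6667) + (1.5)·(2.6667)) / 5 = 10/5 = 2
  s[B,B] = ((-4.3333)·(-4.3333) + (-0.3333)·(-0.3333) + (-2.3333)·(-2.3333) + (2.6667)·(2.6667) + (1.6667)·(1.6667) + (2.6667)·(2.6667)) / 5 = 41.3333/5 = 8.2667
  Sample standard deviations s_i = √(s[i,i]):
  s(A) = √(4.7) = 2.1679
  s(B) = √(8.2667) = 2.8752

Step 3 — r_{ij} = s_{ij} / (s_i · s_j):
  r[A,A] = 1 (diagonal).
  r[A,B] = 2 / (2.1679 · 2.8752) = 2 / 6.2332 = 0.3209
  r[B,B] = 1 (diagonal).

R is symmetric with unit diagonal. Assembling:

R = [[1, 0.3209],
 [0.3209, 1]]


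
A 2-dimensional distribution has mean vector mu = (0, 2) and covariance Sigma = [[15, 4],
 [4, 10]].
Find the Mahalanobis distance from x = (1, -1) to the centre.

Step 1 — centre the observation: (x - mu) = (1, -3).

Step 2 — invert Sigma. det(Sigma) = 15·10 - (4)² = 134.
  Sigma^{-1} = (1/det) · [[d, -b], [-b, a]] = [[0.0746, -0.0299],
 [-0.0299, 0.1119]].

Step 3 — form the quadratic (x - mu)^T · Sigma^{-1} · (x - mu):
  Sigma^{-1} · (x - mu) = (0.1642, -0.3657).
  (x - mu)^T · [Sigma^{-1} · (x - mu)] = (1)·(0.1642) + (-3)·(-0.3657) = 1.2612.

Step 4 — take square root: d = √(1.2612) ≈ 1.123.

d(x, mu) = √(1.2612) ≈ 1.123


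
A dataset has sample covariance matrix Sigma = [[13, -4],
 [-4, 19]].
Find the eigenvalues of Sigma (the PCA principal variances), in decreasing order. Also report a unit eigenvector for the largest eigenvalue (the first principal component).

Step 1 — characteristic polynomial of 2×2 Sigma:
  det(Sigma - λI) = λ² - trace · λ + det = 0.
  trace = 13 + 19 = 32, det = 13·19 - (-4)² = 231.
Step 2 — discriminant:
  Δ = trace² - 4·det = 1024 - 924 = 100.
Step 3 — eigenvalues:
  λ = (trace ± √Δ)/2 = (32 ± 10)/2,
  λ_1 = 21,  λ_2 = 11.

Step 4 — unit eigenvector for λ_1: solve (Sigma - λ_1 I)v = 0. First row:
  (13 - 21)·v_x + (-4)·v_y = 0, i.e. (-8)·v_x + (-4)·v_y = 0,
  so v ∝ (b, λ_1 - a) = (-4, 8); multiply by -1 so the first entry is positive: u = (4, -8).
  ||u|| = √((4)² + (-8)²) = √(80) ≈ 8.9443,
  v_1 = u/||u|| ≈ (0.4472, -0.8944) (||v_1|| = 1).

λ_1 = 21,  λ_2 = 11;  v_1 ≈ (0.4472, -0.8944)


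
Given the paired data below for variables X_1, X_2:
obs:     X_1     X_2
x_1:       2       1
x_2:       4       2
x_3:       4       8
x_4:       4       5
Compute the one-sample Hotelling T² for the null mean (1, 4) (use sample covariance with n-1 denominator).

Step 1 — sample mean vector:
  mean(X_1) = (2 + 4 + 4 + 4) / 4 = 14/4 = 3.5
  mean(X_2) = (1 + 2 + 8 + 5) / 4 = 16/4 = 4
  x̄ = (3.5, 4),  deviation x̄ - mu_0 = (3.5, 4) - (1, 4) = (2.5, 0).

Step 2 — sample covariance matrix, S[i,j] = (1/(n-1)) · Σ_k (x_{k,i} - mean_i) · (x_{k,j} - mean_j), divisor n-1 = 3:
  S[X_1,X_1] = ((-1.5)·(-1.5) + (0.5)·(0.5) + (0.5)·(0.5) + (0.5)·(0.5)) / 3 = 3/3 = 1
  S[X_1,X_2] = ((-1.5)·(-3) + (0.5)·(-2) + (0.5)·(4) + (0.5)·(1)) / 3 = 6/3 = 2
  S[X_2,X_2] = ((-3)·(-3) + (-2)·(-2) + (4)·(4) + (1)·(1)) / 3 = 30/3 = 10
  S = [[1, 2],
 [2, 10]].

Step 3 — invert S. det(S) = 1·10 - (2)² = 6.
  S^{-1} = (1/det) · [[d, -b], [-b, a]] = [[1.6667, -0.3333],
 [-0.3333, 0.1667]].

Step 4 — quadratic form (x̄ - mu_0)^T · S^{-1} · (x̄ - mu_0):
  S^{-1} · (x̄ - mu_0) = (4.1667, -0.8333),
  (x̄ - mu_0)^T · [...] = (2.5)·(4.1667) + (0)·(-0.8333) = 10.4167.

Step 5 — scale by n: T² = 4 · 10.4167 = 41.6667.

T² ≈ 41.6667


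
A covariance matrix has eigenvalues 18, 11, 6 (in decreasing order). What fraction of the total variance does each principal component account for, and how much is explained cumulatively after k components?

Step 1 — total variance = trace(Sigma) = Σ λ_i = 18 + 11 + 6 = 35.

Step 2 — fraction explained by component i = λ_i / Σ λ:
  PC1: 18/35 = 0.5143
  PC2: 11/35 = 0.3143
  PC3: 6/35 = 0.1714

Step 3 — cumulative fraction after k components = (λ_1 + ... + λ_k) / Σ λ:
  k = 1: 18/35 = 0.5143
  k = 2: (18 + 11)/35 = 29/35 = 0.8286
  k = 3: (18 + 11 + 6)/35 = 35/35 = 1

Summary (fraction, with percent):

explained: PC1 0.5143 (51.43%), PC2 0.3143 (31.43%), PC3 0.1714 (17.14%);  cumulative: 0.5143, 0.8286, 1


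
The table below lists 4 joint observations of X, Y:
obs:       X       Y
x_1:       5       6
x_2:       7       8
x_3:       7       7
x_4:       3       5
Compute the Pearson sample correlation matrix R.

Step 1 — column means:
  mean(X) = (5 + 7 + 7 + 3) / 4 = 22/4 = 5.5
  mean(Y) = (6 + 8 + 7 + 5) / 4 = 26/4 = 6.5

Step 2 — sample variances and covariances s[i,j] = (1/(n-1)) · Σ_k (x_{k,i} - mean_i) · (x_{k,j} - mean_j), with n-1 = 3:
  s[X,X] = ((-0.5)·(-0.5) + (1.5)·(1.5) + (1.5)·(1.5) + (-2.5)·(-2.5)) / 3 = 11/3 = 3.6667
  s[X,Y] = ((-0.5)·(-0.5) + (1.5)·(1.5) + (1.5)·(0.5) + (-2.5)·(-1.5)) / 3 = 7/3 = 2.3333
  s[Y,Y] = ((-0.5)·(-0.5) + (1.5)·(1.5) + (0.5)·(0.5) + (-1.5)·(-1.5)) / 3 = 5/3 = 1.6667
  Sample standard deviations s_i = √(s[i,i]):
  s(X) = √(3.6667) = 1.9149
  s(Y) = √(1.6667) = 1.291

Step 3 — r_{ij} = s_{ij} / (s_i · s_j):
  r[X,X] = 1 (diagonal).
  r[X,Y] = 2.3333 / (1.9149 · 1.291) = 2.3333 / 2.4721 = 0.9439
  r[Y,Y] = 1 (diagonal).

R is symmetric with unit diagonal. Assembling:

R = [[1, 0.9439],
 [0.9439, 1]]


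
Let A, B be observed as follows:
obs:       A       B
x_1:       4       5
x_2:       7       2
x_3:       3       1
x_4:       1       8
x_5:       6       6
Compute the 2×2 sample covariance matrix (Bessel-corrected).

Step 1 — column means:
  mean(A) = (4 + 7 + 3 + 1 + 6) / 5 = 21/5 = 4.2
  mean(B) = (5 + 2 + 1 + 8 + 6) / 5 = 22/5 = 4.4

Step 2 — sample covariance S[i,j] = (1/(n-1)) · Σ_k (x_{k,i} - mean_i) · (x_{k,j} - mean_j), with n-1 = 4.
  S[A,A] = ((-0.2)·(-0.2) + (2.8)·(2.8) + (-1.2)·(-1.2) + (-3.2)·(-3.2) + (1.8)·(1.8)) / 4 = 22.8/4 = 5.7
  S[A,B] = ((-0.2)·(0.6) + (2.8)·(-2.4) + (-1.2)·(-3.4) + (-3.2)·(3.6) + (1.8)·(1.6)) / 4 = -11.4/4 = -2.85
  S[B,B] = ((0.6)·(0.6) + (-2.4)·(-2.4) + (-3.4)·(-3.4) + (3.6)·(3.6) + (1.6)·(1.6)) / 4 = 33.2/4 = 8.3

S is symmetric (S[j,i] = S[i,j]). Assembling:

S = [[5.7, -2.85],
 [-2.85, 8.3]]


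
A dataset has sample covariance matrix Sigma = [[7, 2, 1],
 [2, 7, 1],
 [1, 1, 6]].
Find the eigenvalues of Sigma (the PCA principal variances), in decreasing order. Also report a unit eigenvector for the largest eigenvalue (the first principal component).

Step 1 — characteristic polynomial p(λ) = det(λI - Sigma) = λ³ - tr·λ² + c_1·λ - det, where tr = trace, c_1 = sum of the principal 2×2 minors, det = det(Sigma):
  tr = 7 + 7 + 6 = 20,
  c_1 = (7·7 - (2)²) + (7·6 - (1)²) + (7·6 - (1)²) = 45 + 41 + 41 = 127,
  det = 7·(7·6 - (1)²) - (2)·((2)·6 - (1)·(1)) + (1)·((2)·(1) - 7·(1)) = 7·(41) - (2)·(11) + (1)·(-5) = 260.
  So p(λ) = λ³ - 20λ² + 127λ - 260.
Step 2 — look for an integer root (rational root theorem: any rational root is an integer divisor of 260). Testing λ = 5:
  p(5) = 125 - 500 + 635 - 260 = 0  ✓
  Dividing out (λ - 5): p(λ) = (λ - 5)(λ² - 15λ + 52).
Step 3 — remaining eigenvalues from the quadratic λ² - 15λ + 52 = 0:
  Δ = 15² - 4·52 = 225 - 208 = 17,  λ = (15 ± √17)/2 = (15 ± 4.1231)/2 ≈ 9.5616 or 5.4384.
  Sorted: λ_1 = 9.5616,  λ_2 = 5.4384,  λ_3 = 5  (check: sum = 20 = tr ✓).

Step 4 — unit eigenvector for λ_1 ≈ 9.5616: v spans the null space of (Sigma - λ_1 I), whose rows are
  r_1 = (-2.5616, 2, 1),  r_2 = (2, -2.5616, 1),  r_3 = (1, 1, -3.5616).
  v is orthogonal to every row, so take v ∝ r_1 × r_2 = ((2)·(1) - (1)·(-2.5616), (1)·(2) - (-2.5616)·(1), (-2.5616)·(-2.5616) - (2)·(2)) ≈ (4.5616, 4.5616, 2.5616).
  Let u = (4.5616, 4.5616, 2.5616).
  ||u|| = √((4.5616)² + (4.5616)² + (2.5616)²) = √(48.1771) ≈ 6.941,  v_1 = u/||u|| ≈ (0.6572, 0.6572, 0.369) (||v_1|| = 1).

λ_1 = 9.5616,  λ_2 = 5.4384,  λ_3 = 5;  v_1 ≈ (0.6572, 0.6572, 0.369)


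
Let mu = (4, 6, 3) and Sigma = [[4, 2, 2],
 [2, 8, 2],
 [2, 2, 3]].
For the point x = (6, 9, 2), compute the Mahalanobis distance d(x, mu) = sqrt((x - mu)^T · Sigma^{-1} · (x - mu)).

Step 1 — centre the observation: (x - mu) = (2, 3, -1).

Step 2 — invert Sigma (cofactor / det for 3×3, or solve directly):
  Sigma^{-1} = [[0.3846, -0.0385, -0.2308],
 [-0.0385, 0.1538, -0.0769],
 [-0.2308, -0.0769, 0.5385]].

Step 3 — form the quadratic (x - mu)^T · Sigma^{-1} · (x - mu):
  Sigma^{-1} · (x - mu) = (0.8846, 0.4615, -1.2308).
  (x - mu)^T · [Sigma^{-1} · (x - mu)] = (2)·(0.8846) + (3)·(0.4615) + (-1)·(-1.2308) = 4.3846.

Step 4 — take square root: d = √(4.3846) ≈ 2.0939.

d(x, mu) = √(4.3846) ≈ 2.0939


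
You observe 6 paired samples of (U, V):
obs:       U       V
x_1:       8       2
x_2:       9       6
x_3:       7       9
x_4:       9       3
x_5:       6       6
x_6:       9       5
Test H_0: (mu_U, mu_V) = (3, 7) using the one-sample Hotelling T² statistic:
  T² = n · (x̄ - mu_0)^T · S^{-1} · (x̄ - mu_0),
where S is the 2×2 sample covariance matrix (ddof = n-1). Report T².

Step 1 — sample mean vector:
  mean(U) = (8 + 9 + 7 + 9 + 6 + 9) / 6 = 48/6 = 8
  mean(V) = (2 + 6 + 9 + 3 + 6 + 5) / 6 = 31/6 = 5.1667
  x̄ = (8, 5.1667),  deviation x̄ - mu_0 = (8, 5.1667) - (3, 7) = (5, -1.8333).

Step 2 — sample covariance matrix, S[i,j] = (1/(n-1)) · Σ_k (x_{k,i} - mean_i) · (x_{k,j} - mean_j), divisor n-1 = 5:
  S[U,U] = ((0)·(0) + (1)·(1) + (-1)·(-1) + (1)·(1) + (-2)·(-2) + (1)·(1)) / 5 = 8/5 = 1.6
  S[U,V] = ((0)·(-3.1667) + (1)·(0.8333) + (-1)·(3.8333) + (1)·(-2.1667) + (-2)·(0.8333) + (1)·(-0.1667)) / 5 = -7/5 = -1.4
  S[V,V] = ((-3.1667)·(-3.1667) + (0.8333)·(0.8333) + (3.8333)·(3.8333) + (-2.1667)·(-2.1667) + (0.8333)·(0.8333) + (-0.1667)·(-0.1667)) / 5 = 30.8333/5 = 6.1667
  S = [[1.6, -1.4],
 [-1.4, 6.1667]].

Step 3 — invert S. det(S) = 1.6·6.1667 - (-1.4)² = 7.9067.
  S^{-1} = (1/det) · [[d, -b], [-b, a]] = [[0.7799, 0.1771],
 [0.1771, 0.2024]].

Step 4 — quadratic form (x̄ - mu_0)^T · S^{-1} · (x̄ - mu_0):
  S^{-1} · (x̄ - mu_0) = (3.575, 0.5143),
  (x̄ - mu_0)^T · [...] = (5)·(3.575) + (-1.8333)·(0.5143) = 16.9323.

Step 5 — scale by n: T² = 6 · 16.9323 = 101.5936.

T² ≈ 101.5936


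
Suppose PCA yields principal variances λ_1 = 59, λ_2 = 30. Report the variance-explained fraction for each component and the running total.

Step 1 — total variance = trace(Sigma) = Σ λ_i = 59 + 30 = 89.

Step 2 — fraction explained by component i = λ_i / Σ λ:
  PC1: 59/89 = 0.6629
  PC2: 30/89 = 0.3371

Step 3 — cumulative fraction after k components = (λ_1 + ... + λ_k) / Σ λ:
  k = 1: 59/89 = 0.6629
  k = 2: (59 + 30)/89 = 89/89 = 1

Summary (fraction, with percent):

explained: PC1 0.6629 (66.29%), PC2 0.3371 (33.71%);  cumulative: 0.6629, 1


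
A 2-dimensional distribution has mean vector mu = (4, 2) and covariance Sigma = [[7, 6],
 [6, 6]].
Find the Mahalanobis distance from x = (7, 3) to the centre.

Step 1 — centre the observation: (x - mu) = (3, 1).

Step 2 — invert Sigma. det(Sigma) = 7·6 - (6)² = 6.
  Sigma^{-1} = (1/det) · [[d, -b], [-b, a]] = [[1, -1],
 [-1, 1.1667]].

Step 3 — form the quadratic (x - mu)^T · Sigma^{-1} · (x - mu):
  Sigma^{-1} · (x - mu) = (2, -1.8333).
  (x - mu)^T · [Sigma^{-1} · (x - mu)] = (3)·(2) + (1)·(-1.8333) = 4.1667.

Step 4 — take square root: d = √(4.1667) ≈ 2.0412.

d(x, mu) = √(4.1667) ≈ 2.0412


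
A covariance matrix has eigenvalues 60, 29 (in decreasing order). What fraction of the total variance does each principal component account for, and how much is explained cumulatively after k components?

Step 1 — total variance = trace(Sigma) = Σ λ_i = 60 + 29 = 89.

Step 2 — fraction explained by component i = λ_i / Σ λ:
  PC1: 60/89 = 0.6742
  PC2: 29/89 = 0.3258

Step 3 — cumulative fraction after k components = (λ_1 + ... + λ_k) / Σ λ:
  k = 1: 60/89 = 0.6742
  k = 2: (60 + 29)/89 = 89/89 = 1

Summary (fraction, with percent):

explained: PC1 0.6742 (67.42%), PC2 0.3258 (32.58%);  cumulative: 0.6742, 1


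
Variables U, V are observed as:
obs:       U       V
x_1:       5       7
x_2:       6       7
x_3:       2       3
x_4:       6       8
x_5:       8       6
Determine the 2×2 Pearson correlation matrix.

Step 1 — column means:
  mean(U) = (5 + 6 + 2 + 6 + 8) / 5 = 27/5 = 5.4
  mean(V) = (7 + 7 + 3 + 8 + 6) / 5 = 31/5 = 6.2

Step 2 — sample variances and covariances s[i,j] = (1/(n-1)) · Σ_k (x_{k,i} - mean_i) · (x_{k,j} - mean_j), with n-1 = 4:
  s[U,U] = ((-0.4)·(-0.4) + (0.6)·(0.6) + (-3.4)·(-3.4) + (0.6)·(0.6) + (2.6)·(2.6)) / 4 = 19.2/4 = 4.8
  s[U,V] = ((-0.4)·(0.8) + (0.6)·(0.8) + (-3.4)·(-3.2) + (0.6)·(1.8) + (2.6)·(-0.2)) / 4 = 11.6/4 = 2.9
  s[V,V] = ((0.8)·(0.8) + (0.8)·(0.8) + (-3.2)·(-3.2) + (1.8)·(1.8) + (-0.2)·(-0.2)) / 4 = 14.8/4 = 3.7
  Sample standard deviations s_i = √(s[i,i]):
  s(U) = √(4.8) = 2.1909
  s(V) = √(3.7) = 1.9235

Step 3 — r_{ij} = s_{ij} / (s_i · s_j):
  r[U,U] = 1 (diagonal).
  r[U,V] = 2.9 / (2.1909 · 1.9235) = 2.9 / 4.2143 = 0.6881
  r[V,V] = 1 (diagonal).

R is symmetric with unit diagonal. Assembling:

R = [[1, 0.6881],
 [0.6881, 1]]


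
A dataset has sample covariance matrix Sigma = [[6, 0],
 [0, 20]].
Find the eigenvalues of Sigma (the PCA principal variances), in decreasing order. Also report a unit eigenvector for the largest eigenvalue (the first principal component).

Step 1 — characteristic polynomial of 2×2 Sigma:
  det(Sigma - λI) = λ² - trace · λ + det = 0.
  trace = 6 + 20 = 26, det = 6·20 - (0)² = 120.
Step 2 — discriminant:
  Δ = trace² - 4·det = 676 - 480 = 196.
Step 3 — eigenvalues:
  λ = (trace ± √Δ)/2 = (26 ± 14)/2,
  λ_1 = 20,  λ_2 = 6.

Step 4 — unit eigenvector for λ_1: Sigma is diagonal, so its eigenvectors are the coordinate axes. λ_1 = 20 is the diagonal entry on the second coordinate axis, hence
  v_1 = (0, 1) (||v_1|| = 1).

λ_1 = 20,  λ_2 = 6;  v_1 ≈ (0, 1)


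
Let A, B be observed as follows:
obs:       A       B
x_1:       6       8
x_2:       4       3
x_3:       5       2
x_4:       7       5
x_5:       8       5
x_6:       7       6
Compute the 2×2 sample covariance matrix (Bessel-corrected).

Step 1 — column means:
  mean(A) = (6 + 4 + 5 + 7 + 8 + 7) / 6 = 37/6 = 6.1667
  mean(B) = (8 + 3 + 2 + 5 + 5 + 6) / 6 = 29/6 = 4.8333

Step 2 — sample covariance S[i,j] = (1/(n-1)) · Σ_k (x_{k,i} - mean_i) · (x_{k,j} - mean_j), with n-1 = 5.
  S[A,A] = ((-0.1667)·(-0.1667) + (-2.1667)·(-2.1667) + (-1.1667)·(-1.1667) + (0.8333)·(0.8333) + (1.8333)·(1.8333) + (0.8333)·(0.8333)) / 5 = 10.8333/5 = 2.1667
  S[A,B] = ((-0.1667)·(3.1667) + (-2.1667)·(-1.8333) + (-1.1667)·(-2.8333) + (0.8333)·(0.1667) + (1.8333)·(0.1667) + (0.8333)·(1.1667)) / 5 = 8.1667/5 = 1.6333
  S[B,B] = ((3.1667)·(3.1667) + (-1.8333)·(-1.8333) + (-2.8333)·(-2.8333) + (0.1667)·(0.1667) + (0.1667)·(0.1667) + (1.1667)·(1.1667)) / 5 = 22.8333/5 = 4.5667

S is symmetric (S[j,i] = S[i,j]). Assembling:

S = [[2.1667, 1.6333],
 [1.6333, 4.5667]]


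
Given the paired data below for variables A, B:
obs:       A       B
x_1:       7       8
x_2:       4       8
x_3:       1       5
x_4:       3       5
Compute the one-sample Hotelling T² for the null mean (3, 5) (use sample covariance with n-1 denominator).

Step 1 — sample mean vector:
  mean(A) = (7 + 4 + 1 + 3) / 4 = 15/4 = 3.75
  mean(B) = (8 + 8 + 5 + 5) / 4 = 26/4 = 6.5
  x̄ = (3.75, 6.5),  deviation x̄ - mu_0 = (3.75, 6.5) - (3, 5) = (0.75, 1.5).

Step 2 — sample covariance matrix, S[i,j] = (1/(n-1)) · Σ_k (x_{k,i} - mean_i) · (x_{k,j} - mean_j), divisor n-1 = 3:
  S[A,A] = ((3.25)·(3.25) + (0.25)·(0.25) + (-2.75)·(-2.75) + (-0.75)·(-0.75)) / 3 = 18.75/3 = 6.25
  S[A,B] = ((3.25)·(1.5) + (0.25)·(1.5) + (-2.75)·(-1.5) + (-0.75)·(-1.5)) / 3 = 10.5/3 = 3.5
  S[B,B] = ((1.5)·(1.5) + (1.5)·(1.5) + (-1.5)·(-1.5) + (-1.5)·(-1.5)) / 3 = 9/3 = 3
  S = [[6.25, 3.5],
 [3.5, 3]].

Step 3 — invert S. det(S) = 6.25·3 - (3.5)² = 6.5.
  S^{-1} = (1/det) · [[d, -b], [-b, a]] = [[0.4615, -0.5385],
 [-0.5385, 0.9615]].

Step 4 — quadratic form (x̄ - mu_0)^T · S^{-1} · (x̄ - mu_0):
  S^{-1} · (x̄ - mu_0) = (-0.4615, 1.0385),
  (x̄ - mu_0)^T · [...] = (0.75)·(-0.4615) + (1.5)·(1.0385) = 1.2115.

Step 5 — scale by n: T² = 4 · 1.2115 = 4.8462.

T² ≈ 4.8462


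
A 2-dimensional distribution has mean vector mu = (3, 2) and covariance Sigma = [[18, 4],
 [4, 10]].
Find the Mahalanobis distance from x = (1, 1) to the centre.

Step 1 — centre the observation: (x - mu) = (-2, -1).

Step 2 — invert Sigma. det(Sigma) = 18·10 - (4)² = 164.
  Sigma^{-1} = (1/det) · [[d, -b], [-b, a]] = [[0.061, -0.0244],
 [-0.0244, 0.1098]].

Step 3 — form the quadratic (x - mu)^T · Sigma^{-1} · (x - mu):
  Sigma^{-1} · (x - mu) = (-0.0976, -0.061).
  (x - mu)^T · [Sigma^{-1} · (x - mu)] = (-2)·(-0.0976) + (-1)·(-0.061) = 0.2561.

Step 4 — take square root: d = √(0.2561) ≈ 0.5061.

d(x, mu) = √(0.2561) ≈ 0.5061


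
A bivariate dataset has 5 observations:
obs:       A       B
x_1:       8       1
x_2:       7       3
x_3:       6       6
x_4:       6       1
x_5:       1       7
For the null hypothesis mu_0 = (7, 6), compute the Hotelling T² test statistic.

Step 1 — sample mean vector:
  mean(A) = (8 + 7 + 6 + 6 + 1) / 5 = 28/5 = 5.6
  mean(B) = (1 + 3 + 6 + 1 + 7) / 5 = 18/5 = 3.6
  x̄ = (5.6, 3.6),  deviation x̄ - mu_0 = (5.6, 3.6) - (7, 6) = (-1.4, -2.4).

Step 2 — sample covariance matrix, S[i,j] = (1/(n-1)) · Σ_k (x_{k,i} - mean_i) · (x_{k,j} - mean_j), divisor n-1 = 4:
  S[A,A] = ((2.4)·(2.4) + (1.4)·(1.4) + (0.4)·(0.4) + (0.4)·(0.4) + (-4.6)·(-4.6)) / 4 = 29.2/4 = 7.3
  S[A,B] = ((2.4)·(-2.6) + (1.4)·(-0.6) + (0.4)·(2.4) + (0.4)·(-2.6) + (-4.6)·(3.4)) / 4 = -22.8/4 = -5.7
  S[B,B] = ((-2.6)·(-2.6) + (-0.6)·(-0.6) + (2.4)·(2.4) + (-2.6)·(-2.6) + (3.4)·(3.4)) / 4 = 31.2/4 = 7.8
  S = [[7.3, -5.7],
 [-5.7, 7.8]].

Step 3 — invert S. det(S) = 7.3·7.8 - (-5.7)² = 24.45.
  S^{-1} = (1/det) · [[d, -b], [-b, a]] = [[0.319, 0.2331],
 [0.2331, 0.2986]].

Step 4 — quadratic form (x̄ - mu_0)^T · S^{-1} · (x̄ - mu_0):
  S^{-1} · (x̄ - mu_0) = (-1.0061, -1.0429),
  (x̄ - mu_0)^T · [...] = (-1.4)·(-1.0061) + (-2.4)·(-1.0429) = 3.9117.

Step 5 — scale by n: T² = 5 · 3.9117 = 19.5583.

T² ≈ 19.5583


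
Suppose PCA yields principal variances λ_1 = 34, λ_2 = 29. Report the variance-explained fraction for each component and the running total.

Step 1 — total variance = trace(Sigma) = Σ λ_i = 34 + 29 = 63.

Step 2 — fraction explained by component i = λ_i / Σ λ:
  PC1: 34/63 = 0.5397
  PC2: 29/63 = 0.4603

Step 3 — cumulative fraction after k components = (λ_1 + ... + λ_k) / Σ λ:
  k = 1: 34/63 = 0.5397
  k = 2: (34 + 29)/63 = 63/63 = 1

Summary (fraction, with percent):

explained: PC1 0.5397 (53.97%), PC2 0.4603 (46.03%);  cumulative: 0.5397, 1


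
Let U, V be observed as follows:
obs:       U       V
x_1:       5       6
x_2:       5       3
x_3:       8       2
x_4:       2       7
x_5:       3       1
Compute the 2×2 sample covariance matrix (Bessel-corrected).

Step 1 — column means:
  mean(U) = (5 + 5 + 8 + 2 + 3) / 5 = 23/5 = 4.6
  mean(V) = (6 + 3 + 2 + 7 + 1) / 5 = 19/5 = 3.8

Step 2 — sample covariance S[i,j] = (1/(n-1)) · Σ_k (x_{k,i} - mean_i) · (x_{k,j} - mean_j), with n-1 = 4.
  S[U,U] = ((0.4)·(0.4) + (0.4)·(0.4) + (3.4)·(3.4) + (-2.6)·(-2.6) + (-1.6)·(-1.6)) / 4 = 21.2/4 = 5.3
  S[U,V] = ((0.4)·(2.2) + (0.4)·(-0.8) + (3.4)·(-1.8) + (-2.6)·(3.2) + (-1.6)·(-2.8)) / 4 = -9.4/4 = -2.35
  S[V,V] = ((2.2)·(2.2) + (-0.8)·(-0.8) + (-1.8)·(-1.8) + (3.2)·(3.2) + (-2.8)·(-2.8)) / 4 = 26.8/4 = 6.7

S is symmetric (S[j,i] = S[i,j]). Assembling:

S = [[5.3, -2.35],
 [-2.35, 6.7]]


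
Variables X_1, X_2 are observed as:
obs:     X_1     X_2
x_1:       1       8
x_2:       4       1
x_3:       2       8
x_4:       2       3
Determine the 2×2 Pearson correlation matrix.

Step 1 — column means:
  mean(X_1) = (1 + 4 + 2 + 2) / 4 = 9/4 = 2.25
  mean(X_2) = (8 + 1 + 8 + 3) / 4 = 20/4 = 5

Step 2 — sample variances and covariances s[i,j] = (1/(n-1)) · Σ_k (x_{k,i} - mean_i) · (x_{k,j} - mean_j), with n-1 = 3:
  s[X_1,X_1] = ((-1.25)·(-1.25) + (1.75)·(1.75) + (-0.25)·(-0.25) + (-0.25)·(-0.25)) / 3 = 4.75/3 = 1.5833
  s[X_1,X_2] = ((-1.25)·(3) + (1.75)·(-4) + (-0.25)·(3) + (-0.25)·(-2)) / 3 = -11/3 = -3.6667
  s[X_2,X_2] = ((3)·(3) + (-4)·(-4) + (3)·(3) + (-2)·(-2)) / 3 = 38/3 = 12.6667
  Sample standard deviations s_i = √(s[i,i]):
  s(X_1) = √(1.5833) = 1.2583
  s(X_2) = √(12.6667) = 3.559

Step 3 — r_{ij} = s_{ij} / (s_i · s_j):
  r[X_1,X_1] = 1 (diagonal).
  r[X_1,X_2] = -3.6667 / (1.2583 · 3.559) = -3.6667 / 4.4783 = -0.8188
  r[X_2,X_2] = 1 (diagonal).

R is symmetric with unit diagonal. Assembling:

R = [[1, -0.8188],
 [-0.8188, 1]]


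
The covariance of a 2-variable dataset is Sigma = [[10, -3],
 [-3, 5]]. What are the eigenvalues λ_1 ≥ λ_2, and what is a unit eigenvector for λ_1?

Step 1 — characteristic polynomial of 2×2 Sigma:
  det(Sigma - λI) = λ² - trace · λ + det = 0.
  trace = 10 + 5 = 15, det = 10·5 - (-3)² = 41.
Step 2 — discriminant:
  Δ = trace² - 4·det = 225 - 164 = 61.
Step 3 — eigenvalues:
  λ = (trace ± √Δ)/2 = (15 ± 7.8102)/2,
  λ_1 = 11.4051,  λ_2 = 3.5949.

Step 4 — unit eigenvector for λ_1: solve (Sigma - λ_1 I)v = 0. First row:
  (10 - 11.4051)·v_x + (-3)·v_y = 0, i.e. (-1.4051)·v_x + (-3)·v_y = 0,
  so v ∝ (b, λ_1 - a) = (-3, 1.4051); multiply by -1 so the first entry is positive: u = (3, -1.4051).
  ||u|| = √((3)² + (-1.4051)²) = √(10.9744) ≈ 3.3128,
  v_1 = u/||u|| ≈ (0.9056, -0.4242) (||v_1|| = 1).

λ_1 = 11.4051,  λ_2 = 3.5949;  v_1 ≈ (0.9056, -0.4242)


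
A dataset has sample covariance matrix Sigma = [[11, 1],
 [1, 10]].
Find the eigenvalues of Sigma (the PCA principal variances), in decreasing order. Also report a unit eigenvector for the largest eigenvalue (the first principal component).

Step 1 — characteristic polynomial of 2×2 Sigma:
  det(Sigma - λI) = λ² - trace · λ + det = 0.
  trace = 11 + 10 = 21, det = 11·10 - (1)² = 109.
Step 2 — discriminant:
  Δ = trace² - 4·det = 441 - 436 = 5.
Step 3 — eigenvalues:
  λ = (trace ± √Δ)/2 = (21 ± 2.2361)/2,
  λ_1 = 11.618,  λ_2 = 9.382.

Step 4 — unit eigenvector for λ_1: solve (Sigma - λ_1 I)v = 0. First row:
  (11 - 11.618)·v_x + (1)·v_y = 0, i.e. (-0.618)·v_x + (1)·v_y = 0,
  so v ∝ (b, λ_1 - a) = (1, 0.618) = u.
  ||u|| = √((1)² + (0.618)²) = √(1.382) ≈ 1.1756,
  v_1 = u/||u|| ≈ (0.8507, 0.5257) (||v_1|| = 1).

λ_1 = 11.618,  λ_2 = 9.382;  v_1 ≈ (0.8507, 0.5257)


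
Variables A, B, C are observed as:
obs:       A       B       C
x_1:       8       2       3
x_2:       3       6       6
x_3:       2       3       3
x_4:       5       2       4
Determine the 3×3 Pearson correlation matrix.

Step 1 — column means:
  mean(A) = (8 + 3 + 2 + 5) / 4 = 18/4 = 4.5
  mean(B) = (2 + 6 + 3 + 2) / 4 = 13/4 = 3.25
  mean(C) = (3 + 6 + 3 + 4) / 4 = 16/4 = 4

Step 2 — sample variances and covariances s[i,j] = (1/(n-1)) · Σ_k (x_{k,i} - mean_i) · (x_{k,j} - mean_j), with n-1 = 3:
  s[A,A] = ((3.5)·(3.5) + (-1.5)·(-1.5) + (-2.5)·(-2.5) + (0.5)·(0.5)) / 3 = 21/3 = 7
  s[A,B] = ((3.5)·(-1.25) + (-1.5)·(2.75) + (-2.5)·(-0.25) + (0.5)·(-1.25)) / 3 = -8.5/3 = -2.8333
  s[A,C] = ((3.5)·(-1) + (-1.5)·(2) + (-2.5)·(-1) + (0.5)·(0)) / 3 = -4/3 = -1.3333
  s[B,B] = ((-1.25)·(-1.25) + (2.75)·(2.75) + (-0.25)·(-0.25) + (-1.25)·(-1.25)) / 3 = 10.75/3 = 3.5833
  s[B,C] = ((-1.25)·(-1) + (2.75)·(2) + (-0.25)·(-1) + (-1.25)·(0)) / 3 = 7/3 = 2.3333
  s[C,C] = ((-1)·(-1) + (2)·(2) + (-1)·(-1) + (0)·(0)) / 3 = 6/3 = 2
  Sample standard deviations s_i = √(s[i,i]):
  s(A) = √(7) = 2.6458
  s(B) = √(3.5833) = 1.893
  s(C) = √(2) = 1.4142

Step 3 — r_{ij} = s_{ij} / (s_i · s_j):
  r[A,A] = 1 (diagonal).
  r[A,B] = -2.8333 / (2.6458 · 1.893) = -2.8333 / 5.0083 = -0.5657
  r[A,C] = -1.3333 / (2.6458 · 1.4142) = -1.3333 / 3.7417 = -0.3563
  r[B,B] = 1 (diagonal).
  r[B,C] = 2.3333 / (1.893 · 1.4142) = 2.3333 / 2.6771 = 0.8716
  r[C,C] = 1 (diagonal).

R is symmetric with unit diagonal. Assembling:

R = [[1, -0.5657, -0.3563],
 [-0.5657, 1, 0.8716],
 [-0.3563, 0.8716, 1]]


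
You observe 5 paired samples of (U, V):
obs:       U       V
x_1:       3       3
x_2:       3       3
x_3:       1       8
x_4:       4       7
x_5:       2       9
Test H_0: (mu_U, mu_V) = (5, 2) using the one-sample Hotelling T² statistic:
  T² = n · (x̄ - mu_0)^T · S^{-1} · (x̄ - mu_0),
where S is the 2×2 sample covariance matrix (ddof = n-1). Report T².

Step 1 — sample mean vector:
  mean(U) = (3 + 3 + 1 + 4 + 2) / 5 = 13/5 = 2.6
  mean(V) = (3 + 3 + 8 + 7 + 9) / 5 = 30/5 = 6
  x̄ = (2.6, 6),  deviation x̄ - mu_0 = (2.6, 6) - (5, 2) = (-2.4, 4).

Step 2 — sample covariance matrix, S[i,j] = (1/(n-1)) · Σ_k (x_{k,i} - mean_i) · (x_{k,j} - mean_j), divisor n-1 = 4:
  S[U,U] = ((0.4)·(0.4) + (0.4)·(0.4) + (-1.6)·(-1.6) + (1.4)·(1.4) + (-0.6)·(-0.6)) / 4 = 5.2/4 = 1.3
  S[U,V] = ((0.4)·(-3) + (0.4)·(-3) + (-1.6)·(2) + (1.4)·(1) + (-0.6)·(3)) / 4 = -6/4 = -1.5
  S[V,V] = ((-3)·(-3) + (-3)·(-3) + (2)·(2) + (1)·(1) + (3)·(3)) / 4 = 32/4 = 8
  S = [[1.3, -1.5],
 [-1.5, 8]].

Step 3 — invert S. det(S) = 1.3·8 - (-1.5)² = 8.15.
  S^{-1} = (1/det) · [[d, -b], [-b, a]] = [[0.9816, 0.184],
 [0.184, 0.1595]].

Step 4 — quadratic form (x̄ - mu_0)^T · S^{-1} · (x̄ - mu_0):
  S^{-1} · (x̄ - mu_0) = (-1.6196, 0.1963),
  (x̄ - mu_0)^T · [...] = (-2.4)·(-1.6196) + (4)·(0.1963) = 4.6724.

Step 5 — scale by n: T² = 5 · 4.6724 = 23.362.

T² ≈ 23.362


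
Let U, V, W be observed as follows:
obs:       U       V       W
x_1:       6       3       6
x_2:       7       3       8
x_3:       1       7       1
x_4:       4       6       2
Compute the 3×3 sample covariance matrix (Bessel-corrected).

Step 1 — column means:
  mean(U) = (6 + 7 + 1 + 4) / 4 = 18/4 = 4.5
  mean(V) = (3 + 3 + 7 + 6) / 4 = 19/4 = 4.75
  mean(W) = (6 + 8 + 1 + 2) / 4 = 17/4 = 4.25

Step 2 — sample covariance S[i,j] = (1/(n-1)) · Σ_k (x_{k,i} - mean_i) · (x_{k,j} - mean_j), with n-1 = 3.
  S[U,U] = ((1.5)·(1.5) + (2.5)·(2.5) + (-3.5)·(-3.5) + (-0.5)·(-0.5)) / 3 = 21/3 = 7
  S[U,V] = ((1.5)·(-1.75) + (2.5)·(-1.75) + (-3.5)·(2.25) + (-0.5)·(1.25)) / 3 = -15.5/3 = -5.1667
  S[U,W] = ((1.5)·(1.75) + (2.5)·(3.75) + (-3.5)·(-3.25) + (-0.5)·(-2.25)) / 3 = 24.5/3 = 8.1667
  S[V,V] = ((-1.75)·(-1.75) + (-1.75)·(-1.75) + (2.25)·(2.25) + (1.25)·(1.25)) / 3 = 12.75/3 = 4.25
  S[V,W] = ((-1.75)·(1.75) + (-1.75)·(3.75) + (2.25)·(-3.25) + (1.25)·(-2.25)) / 3 = -19.75/3 = -6.5833
  S[W,W] = ((1.75)·(1.75) + (3.75)·(3.75) + (-3.25)·(-3.25) + (-2.25)·(-2.25)) / 3 = 32.75/3 = 10.9167

S is symmetric (S[j,i] = S[i,j]). Assembling:

S = [[7, -5.1667, 8.1667],
 [-5.1667, 4.25, -6.5833],
 [8.1667, -6.5833, 10.9167]]


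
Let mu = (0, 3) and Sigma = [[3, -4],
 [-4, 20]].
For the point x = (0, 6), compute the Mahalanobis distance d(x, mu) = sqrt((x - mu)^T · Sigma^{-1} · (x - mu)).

Step 1 — centre the observation: (x - mu) = (0, 3).

Step 2 — invert Sigma. det(Sigma) = 3·20 - (-4)² = 44.
  Sigma^{-1} = (1/det) · [[d, -b], [-b, a]] = [[0.4545, 0.0909],
 [0.0909, 0.0682]].

Step 3 — form the quadratic (x - mu)^T · Sigma^{-1} · (x - mu):
  Sigma^{-1} · (x - mu) = (0.2727, 0.2045).
  (x - mu)^T · [Sigma^{-1} · (x - mu)] = (0)·(0.2727) + (3)·(0.2045) = 0.6136.

Step 4 — take square root: d = √(0.6136) ≈ 0.7833.

d(x, mu) = √(0.6136) ≈ 0.7833


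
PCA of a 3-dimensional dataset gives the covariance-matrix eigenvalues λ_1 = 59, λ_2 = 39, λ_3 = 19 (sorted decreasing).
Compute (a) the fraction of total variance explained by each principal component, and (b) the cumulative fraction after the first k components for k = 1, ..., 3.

Step 1 — total variance = trace(Sigma) = Σ λ_i = 59 + 39 + 19 = 117.

Step 2 — fraction explained by component i = λ_i / Σ λ:
  PC1: 59/117 = 0.5043
  PC2: 39/117 = 0.3333
  PC3: 19/117 = 0.1624

Step 3 — cumulative fraction after k components = (λ_1 + ... + λ_k) / Σ λ:
  k = 1: 59/117 = 0.5043
  k = 2: (59 + 39)/117 = 98/117 = 0.8376
  k = 3: (59 + 39 + 19)/117 = 117/117 = 1

Summary (fraction, with percent):

explained: PC1 0.5043 (50.43%), PC2 0.3333 (33.33%), PC3 0.1624 (16.24%);  cumulative: 0.5043, 0.8376, 1


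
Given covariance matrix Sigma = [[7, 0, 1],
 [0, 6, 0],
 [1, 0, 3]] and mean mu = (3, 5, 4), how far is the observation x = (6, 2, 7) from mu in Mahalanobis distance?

Step 1 — centre the observation: (x - mu) = (3, -3, 3).

Step 2 — invert Sigma (cofactor / det for 3×3, or solve directly):
  Sigma^{-1} = [[0.15, 0, -0.05],
 [0, 0.1667, 0],
 [-0.05, 0, 0.35]].

Step 3 — form the quadratic (x - mu)^T · Sigma^{-1} · (x - mu):
  Sigma^{-1} · (x - mu) = (0.3, -0.5, 0.9).
  (x - mu)^T · [Sigma^{-1} · (x - mu)] = (3)·(0.3) + (-3)·(-0.5) + (3)·(0.9) = 5.1.

Step 4 — take square root: d = √(5.1) ≈ 2.2583.

d(x, mu) = √(5.1) ≈ 2.2583


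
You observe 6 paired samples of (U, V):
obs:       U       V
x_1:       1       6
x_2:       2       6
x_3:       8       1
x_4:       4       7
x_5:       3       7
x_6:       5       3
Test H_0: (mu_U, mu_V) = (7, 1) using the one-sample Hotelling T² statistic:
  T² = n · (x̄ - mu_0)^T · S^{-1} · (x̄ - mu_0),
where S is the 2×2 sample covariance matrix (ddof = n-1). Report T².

Step 1 — sample mean vector:
  mean(U) = (1 + 2 + 8 + 4 + 3 + 5) / 6 = 23/6 = 3.8333
  mean(V) = (6 + 6 + 1 + 7 + 7 + 3) / 6 = 30/6 = 5
  x̄ = (3.8333, 5),  deviation x̄ - mu_0 = (3.8333, 5) - (7, 1) = (-3.1667, 4).

Step 2 — sample covariance matrix, S[i,j] = (1/(n-1)) · Σ_k (x_{k,i} - mean_i) · (x_{k,j} - mean_j), divisor n-1 = 5:
  S[U,U] = ((-2.8333)·(-2.8333) + (-1.8333)·(-1.8333) + (4.1667)·(4.1667) + (0.1667)·(0.1667) + (-0.8333)·(-0.8333) + (1.1667)·(1.1667)) / 5 = 30.8333/5 = 6.1667
  S[U,V] = ((-2.8333)·(1) + (-1.8333)·(1) + (4.1667)·(-4) + (0.1667)·(2) + (-0.8333)·(2) + (1.1667)·(-2)) / 5 = -25/5 = -5
  S[V,V] = ((1)·(1) + (1)·(1) + (-4)·(-4) + (2)·(2) + (2)·(2) + (-2)·(-2)) / 5 = 30/5 = 6
  S = [[6.1667, -5],
 [-5, 6]].

Step 3 — invert S. det(S) = 6.1667·6 - (-5)² = 12.
  S^{-1} = (1/det) · [[d, -b], [-b, a]] = [[0.5, 0.4167],
 [0.4167, 0.5139]].

Step 4 — quadratic form (x̄ - mu_0)^T · S^{-1} · (x̄ - mu_0):
  S^{-1} · (x̄ - mu_0) = (0.0833, 0.7361),
  (x̄ - mu_0)^T · [...] = (-3.1667)·(0.0833) + (4)·(0.7361) = 2.6806.

Step 5 — scale by n: T² = 6 · 2.6806 = 16.0833.

T² ≈ 16.0833


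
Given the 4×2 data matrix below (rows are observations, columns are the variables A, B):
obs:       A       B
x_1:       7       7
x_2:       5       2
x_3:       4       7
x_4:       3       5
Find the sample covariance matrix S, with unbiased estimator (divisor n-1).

Step 1 — column means:
  mean(A) = (7 + 5 + 4 + 3) / 4 = 19/4 = 4.75
  mean(B) = (7 + 2 + 7 + 5) / 4 = 21/4 = 5.25

Step 2 — sample covariance S[i,j] = (1/(n-1)) · Σ_k (x_{k,i} - mean_i) · (x_{k,j} - mean_j), with n-1 = 3.
  S[A,A] = ((2.25)·(2.25) + (0.25)·(0.25) + (-0.75)·(-0.75) + (-1.75)·(-1.75)) / 3 = 8.75/3 = 2.9167
  S[A,B] = ((2.25)·(1.75) + (0.25)·(-3.25) + (-0.75)·(1.75) + (-1.75)·(-0.25)) / 3 = 2.25/3 = 0.75
  S[B,B] = ((1.75)·(1.75) + (-3.25)·(-3.25) + (1.75)·(1.75) + (-0.25)·(-0.25)) / 3 = 16.75/3 = 5.5833

S is symmetric (S[j,i] = S[i,j]). Assembling:

S = [[2.9167, 0.75],
 [0.75, 5.5833]]


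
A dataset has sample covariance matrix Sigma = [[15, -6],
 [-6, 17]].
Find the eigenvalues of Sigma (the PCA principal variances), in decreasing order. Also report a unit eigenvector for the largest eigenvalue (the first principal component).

Step 1 — characteristic polynomial of 2×2 Sigma:
  det(Sigma - λI) = λ² - trace · λ + det = 0.
  trace = 15 + 17 = 32, det = 15·17 - (-6)² = 219.
Step 2 — discriminant:
  Δ = trace² - 4·det = 1024 - 876 = 148.
Step 3 — eigenvalues:
  λ = (trace ± √Δ)/2 = (32 ± 12.1655)/2,
  λ_1 = 22.0828,  λ_2 = 9.9172.

Step 4 — unit eigenvector for λ_1: solve (Sigma - λ_1 I)v = 0. First row:
  (15 - 22.0828)·v_x + (-6)·v_y = 0, i.e. (-7.0828)·v_x + (-6)·v_y = 0,
  so v ∝ (b, λ_1 - a) = (-6, 7.0828); multiply by -1 so the first entry is positive: u = (6, -7.0828).
  ||u|| = √((6)² + (-7.0828)²) = √(86.1655) ≈ 9.2825,
  v_1 = u/||u|| ≈ (0.6464, -0.763) (||v_1|| = 1).

λ_1 = 22.0828,  λ_2 = 9.9172;  v_1 ≈ (0.6464, -0.763)


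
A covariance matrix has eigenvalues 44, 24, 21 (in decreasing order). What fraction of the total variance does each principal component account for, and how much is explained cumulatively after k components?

Step 1 — total variance = trace(Sigma) = Σ λ_i = 44 + 24 + 21 = 89.

Step 2 — fraction explained by component i = λ_i / Σ λ:
  PC1: 44/89 = 0.4944
  PC2: 24/89 = 0.2697
  PC3: 21/89 = 0.236

Step 3 — cumulative fraction after k components = (λ_1 + ... + λ_k) / Σ λ:
  k = 1: 44/89 = 0.4944
  k = 2: (44 + 24)/89 = 68/89 = 0.764
  k = 3: (44 + 24 + 21)/89 = 89/89 = 1

Summary (fraction, with percent):

explained: PC1 0.4944 (49.44%), PC2 0.2697 (26.97%), PC3 0.236 (23.6%);  cumulative: 0.4944, 0.764, 1


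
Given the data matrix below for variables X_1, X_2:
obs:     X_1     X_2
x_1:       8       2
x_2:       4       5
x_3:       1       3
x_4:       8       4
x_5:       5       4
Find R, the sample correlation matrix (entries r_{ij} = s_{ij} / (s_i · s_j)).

Step 1 — column means:
  mean(X_1) = (8 + 4 + 1 + 8 + 5) / 5 = 26/5 = 5.2
  mean(X_2) = (2 + 5 + 3 + 4 + 4) / 5 = 18/5 = 3.6

Step 2 — sample variances and covariances s[i,j] = (1/(n-1)) · Σ_k (x_{k,i} - mean_i) · (x_{k,j} - mean_j), with n-1 = 4:
  s[X_1,X_1] = ((2.8)·(2.8) + (-1.2)·(-1.2) + (-4.2)·(-4.2) + (2.8)·(2.8) + (-0.2)·(-0.2)) / 4 = 34.8/4 = 8.7
  s[X_1,X_2] = ((2.8)·(-1.6) + (-1.2)·(1.4) + (-4.2)·(-0.6) + (2.8)·(0.4) + (-0.2)·(0.4)) / 4 = -2.6/4 = -0.65
  s[X_2,X_2] = ((-1.6)·(-1.6) + (1.4)·(1.4) + (-0.6)·(-0.6) + (0.4)·(0.4) + (0.4)·(0.4)) / 4 = 5.2/4 = 1.3
  Sample standard deviations s_i = √(s[i,i]):
  s(X_1) = √(8.7) = 2.9496
  s(X_2) = √(1.3) = 1.1402

Step 3 — r_{ij} = s_{ij} / (s_i · s_j):
  r[X_1,X_1] = 1 (diagonal).
  r[X_1,X_2] = -0.65 / (2.9496 · 1.1402) = -0.65 / 3.363 = -0.1933
  r[X_2,X_2] = 1 (diagonal).

R is symmetric with unit diagonal. Assembling:

R = [[1, -0.1933],
 [-0.1933, 1]]


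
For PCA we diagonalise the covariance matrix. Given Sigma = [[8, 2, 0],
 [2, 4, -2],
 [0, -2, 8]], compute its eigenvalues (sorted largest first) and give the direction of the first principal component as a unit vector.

Step 1 — characteristic polynomial p(λ) = det(λI - Sigma) = λ³ - tr·λ² + c_1·λ - det, where tr = trace, c_1 = sum of the principal 2×2 minors, det = det(Sigma):
  tr = 8 + 4 + 8 = 20,
  c_1 = (8·4 - (2)²) + (8·8 - (0)²) + (4·8 - (-2)²) = 28 + 64 + 28 = 120,
  det = 8·(4·8 - (-2)²) - (2)·((2)·8 - (-2)·(0)) + (0)·((2)·(-2) - 4·(0)) = 8·(28) - (2)·(16) + (0)·(-4) = 192.
  So p(λ) = λ³ - 20λ² + 120λ - 192.
Step 2 — look for an integer root (rational root theorem: any rational root is an integer divisor of 192). Testing λ = 8:
  p(8) = 512 - 1280 + 960 - 192 = 0  ✓
  Dividing out (λ - 8): p(λ) = (λ - 8)(λ² - 12λ + 24).
Step 3 — remaining eigenvalues from the quadratic λ² - 12λ + 24 = 0:
  Δ = 12² - 4·24 = 144 - 96 = 48,  λ = (12 ± √48)/2 = (12 ± 6.9282)/2 ≈ 9.4641 or 2.5359.
  Sorted: λ_1 = 9.4641,  λ_2 = 8,  λ_3 = 2.5359  (check: sum = 20 = tr ✓).

Step 4 — unit eigenvector for λ_1 ≈ 9.4641: v spans the null space of (Sigma - λ_1 I), whose rows are
  r_1 = (-1.4641, 2, 0),  r_2 = (2, -5.4641, -2),  r_3 = (0, -2, -1.4641).
  v is orthogonal to every row, so take v ∝ r_1 × r_2 = ((2)·(-2) - (0)·(-5.4641), (0)·(2) - (-1.4641)·(-2), (-1.4641)·(-5.4641) - (2)·(2)) ≈ (-4, -2.9282, 4).
  Rescale (multiply by -1 so the first nonzero entry is positive): u = (4, 2.9282, -4).
  ||u|| = √((4)² + (2.9282)² + (-4)²) = √(40.5744) ≈ 6.3698,  v_1 = u/||u|| ≈ (0.628, 0.4597, -0.628) (||v_1|| = 1).

λ_1 = 9.4641,  λ_2 = 8,  λ_3 = 2.5359;  v_1 ≈ (0.628, 0.4597, -0.628)


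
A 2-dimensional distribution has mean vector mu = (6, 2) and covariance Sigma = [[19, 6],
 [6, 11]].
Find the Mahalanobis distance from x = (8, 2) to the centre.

Step 1 — centre the observation: (x - mu) = (2, 0).

Step 2 — invert Sigma. det(Sigma) = 19·11 - (6)² = 173.
  Sigma^{-1} = (1/det) · [[d, -b], [-b, a]] = [[0.0636, -0.0347],
 [-0.0347, 0.1098]].

Step 3 — form the quadratic (x - mu)^T · Sigma^{-1} · (x - mu):
  Sigma^{-1} · (x - mu) = (0.1272, -0.0694).
  (x - mu)^T · [Sigma^{-1} · (x - mu)] = (2)·(0.1272) + (0)·(-0.0694) = 0.2543.

Step 4 — take square root: d = √(0.2543) ≈ 0.5043.

d(x, mu) = √(0.2543) ≈ 0.5043


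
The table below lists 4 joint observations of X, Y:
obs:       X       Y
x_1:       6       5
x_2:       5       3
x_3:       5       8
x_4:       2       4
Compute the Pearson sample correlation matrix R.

Step 1 — column means:
  mean(X) = (6 + 5 + 5 + 2) / 4 = 18/4 = 4.5
  mean(Y) = (5 + 3 + 8 + 4) / 4 = 20/4 = 5

Step 2 — sample variances and covariances s[i,j] = (1/(n-1)) · Σ_k (x_{k,i} - mean_i) · (x_{k,j} - mean_j), with n-1 = 3:
  s[X,X] = ((1.5)·(1.5) + (0.5)·(0.5) + (0.5)·(0.5) + (-2.5)·(-2.5)) / 3 = 9/3 = 3
  s[X,Y] = ((1.5)·(0) + (0.5)·(-2) + (0.5)·(3) + (-2.5)·(-1)) / 3 = 3/3 = 1
  s[Y,Y] = ((0)·(0) + (-2)·(-2) + (3)·(3) + (-1)·(-1)) / 3 = 14/3 = 4.6667
  Sample standard deviations s_i = √(s[i,i]):
  s(X) = √(3) = 1.7321
  s(Y) = √(4.6667) = 2.1602

Step 3 — r_{ij} = s_{ij} / (s_i · s_j):
  r[X,X] = 1 (diagonal).
  r[X,Y] = 1 / (1.7321 · 2.1602) = 1 / 3.7417 = 0.2673
  r[Y,Y] = 1 (diagonal).

R is symmetric with unit diagonal. Assembling:

R = [[1, 0.2673],
 [0.2673, 1]]


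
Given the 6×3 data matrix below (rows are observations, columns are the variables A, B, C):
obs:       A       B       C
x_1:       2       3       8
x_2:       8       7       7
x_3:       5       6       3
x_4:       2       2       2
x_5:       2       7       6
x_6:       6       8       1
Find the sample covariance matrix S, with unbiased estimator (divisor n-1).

Step 1 — column means:
  mean(A) = (2 + 8 + 5 + 2 + 2 + 6) / 6 = 25/6 = 4.1667
  mean(B) = (3 + 7 + 6 + 2 + 7 + 8) / 6 = 33/6 = 5.5
  mean(C) = (8 + 7 + 3 + 2 + 6 + 1) / 6 = 27/6 = 4.5

Step 2 — sample covariance S[i,j] = (1/(n-1)) · Σ_k (x_{k,i} - mean_i) · (x_{k,j} - mean_j), with n-1 = 5.
  S[A,A] = ((-2.1667)·(-2.1667) + (3.8333)·(3.8333) + (0.8333)·(0.8333) + (-2.1667)·(-2.1667) + (-2.1667)·(-2.1667) + (1.8333)·(1.8333)) / 5 = 32.8333/5 = 6.5667
  S[A,B] = ((-2.1667)·(-2.5) + (3.8333)·(1.5) + (0.8333)·(0.5) + (-2.1667)·(-3.5) + (-2.1667)·(1.5) + (1.8333)·(2.5)) / 5 = 20.5/5 = 4.1
  S[A,C] = ((-2.1667)·(3.5) + (3.8333)·(2.5) + (0.8333)·(-1.5) + (-2.1667)·(-2.5) + (-2.1667)·(1.5) + (1.8333)·(-3.5)) / 5 = -3.5/5 = -0.7
  S[B,B] = ((-2.5)·(-2.5) + (1.5)·(1.5) + (0.5)·(0.5) + (-3.5)·(-3.5) + (1.5)·(1.5) + (2.5)·(2.5)) / 5 = 29.5/5 = 5.9
  S[B,C] = ((-2.5)·(3.5) + (1.5)·(2.5) + (0.5)·(-1.5) + (-3.5)·(-2.5) + (1.5)·(1.5) + (2.5)·(-3.5)) / 5 = -3.5/5 = -0.7
  S[C,C] = ((3.5)·(3.5) + (2.5)·(2.5) + (-1.5)·(-1.5) + (-2.5)·(-2.5) + (1.5)·(1.5) + (-3.5)·(-3.5)) / 5 = 41.5/5 = 8.3

S is symmetric (S[j,i] = S[i,j]). Assembling:

S = [[6.5667, 4.1, -0.7],
 [4.1, 5.9, -0.7],
 [-0.7, -0.7, 8.3]]
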